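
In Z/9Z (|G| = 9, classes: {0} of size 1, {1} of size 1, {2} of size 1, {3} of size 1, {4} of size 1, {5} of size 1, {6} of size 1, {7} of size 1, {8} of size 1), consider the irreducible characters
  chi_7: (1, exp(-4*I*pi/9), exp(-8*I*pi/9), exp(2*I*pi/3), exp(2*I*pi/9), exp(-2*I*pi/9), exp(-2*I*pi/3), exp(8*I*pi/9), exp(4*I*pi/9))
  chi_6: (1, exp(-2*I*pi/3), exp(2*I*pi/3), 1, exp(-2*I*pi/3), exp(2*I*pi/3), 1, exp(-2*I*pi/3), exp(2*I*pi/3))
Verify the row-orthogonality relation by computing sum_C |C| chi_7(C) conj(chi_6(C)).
Sum = 0; so <chi_7, chi_6> = 0 (distinct irreducibles are orthogonal).

Solution. Compute term by term over conjugacy classes (|C| * chi_7(C) * conj(chi_6(C))):
  1*(1)*conj(1) + 1*(exp(-4*I*pi/9))*conj(exp(-2*I*pi/3)) + 1*(exp(-8*I*pi/9))*conj(exp(2*I*pi/3)) + 1*(exp(2*I*pi/3))*conj(1) + 1*(exp(2*I*pi/9))*conj(exp(-2*I*pi/3)) + 1*(exp(-2*I*pi/9))*conj(exp(2*I*pi/3)) + 1*(exp(-2*I*pi/3))*conj(1) + 1*(exp(8*I*pi/9))*conj(exp(-2*I*pi/3)) + 1*(exp(4*I*pi/9))*conj(exp(2*I*pi/3))
  = (1) + (exp(2*I*pi/9)) + (exp(4*I*pi/9)) + (exp(2*I*pi/3)) + (exp(8*I*pi/9)) + (exp(-8*I*pi/9)) + (exp(-2*I*pi/3)) + (exp(-4*I*pi/9)) + (exp(-2*I*pi/9))
  = 0.
(Exp terms are combined using exp(i*s)*conj(exp(i*t)) = exp(i*(s-t)), and sums of them are collapsed using the identity that for every m > 1 the m distinct m-th roots of unity sum to 0, e.g. 1 + exp(2*I*pi/3) + exp(-2*I*pi/3) = 0.)
Dividing by |G| = 9 gives 0/9 = 0, matching the row-orthogonality relation <chi_7, chi_6> = [chi_7 = chi_6].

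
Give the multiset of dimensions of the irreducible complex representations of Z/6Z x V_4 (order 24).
Dimensions: 1, 1, 1, 1, 1, 1, 1, 1, 1, 1, 1, 1, 1, 1, 1, 1, 1, 1, 1, 1, 1, 1, 1, 1

Why: There are 24 irreducibles (= number of conjugacy classes). Their dimensions d_i satisfy sum d_i^2 = |G| = 24: 1 + 1 + 1 + 1 + 1 + 1 + 1 + 1 + 1 + 1 + 1 + 1 + 1 + 1 + 1 + 1 + 1 + 1 + 1 + 1 + 1 + 1 + 1 + 1 = 24. (For the product with Z/6Z: each of the 6 1-dim characters of Z/6Z tensors with each irrep of V_4, giving 6 copies of each V_4-dimension.)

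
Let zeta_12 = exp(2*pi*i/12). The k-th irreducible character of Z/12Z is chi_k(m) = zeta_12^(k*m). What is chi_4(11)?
chi_4(11) = zeta_12^44 = exp(-2*I*pi/3)

Solution. chi_4(11) = zeta_12^(4*11) = zeta_12^44. Since zeta_12^12 = 1, this equals zeta_12^8 = exp(2*pi*i*8/12) = exp(-2*I*pi/3).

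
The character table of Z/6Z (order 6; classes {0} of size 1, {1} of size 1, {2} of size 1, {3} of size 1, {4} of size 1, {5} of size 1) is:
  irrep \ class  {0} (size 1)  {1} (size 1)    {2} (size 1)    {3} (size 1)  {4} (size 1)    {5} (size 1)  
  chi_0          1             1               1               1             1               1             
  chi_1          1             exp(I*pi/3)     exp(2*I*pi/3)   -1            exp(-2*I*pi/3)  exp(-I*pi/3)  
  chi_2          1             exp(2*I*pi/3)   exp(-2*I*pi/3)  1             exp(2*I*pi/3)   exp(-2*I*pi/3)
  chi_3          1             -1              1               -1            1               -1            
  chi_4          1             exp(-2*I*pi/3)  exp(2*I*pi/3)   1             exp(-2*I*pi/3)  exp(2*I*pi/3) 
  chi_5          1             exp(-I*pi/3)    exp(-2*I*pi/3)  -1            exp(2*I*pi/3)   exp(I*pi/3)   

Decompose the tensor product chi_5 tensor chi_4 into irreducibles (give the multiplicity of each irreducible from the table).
chi_5 tensor chi_4 = chi_3 (all other irreducibles have multiplicity 0).

The character of a tensor product is the pointwise product (chi_5 * chi_4)(C) = chi_5(C) * chi_4(C):
  {0}: (1)*(1), {1}: (exp(-I*pi/3))*(exp(-2*I*pi/3)), {2}: (exp(-2*I*pi/3))*(exp(2*I*pi/3)), {3}: (-1)*(1), {4}: (exp(2*I*pi/3))*(exp(-2*I*pi/3)), {5}: (exp(I*pi/3))*(exp(2*I*pi/3))
so (chi_5 * chi_4) takes values
  {0} -> 1, {1} -> -1, {2} -> 1, {3} -> -1, {4} -> 1, {5} -> -1.
Now take the inner product of this character with each irreducible chi from the table, <chi_5*chi_4, chi> = (1/6) sum_C |C| (chi_5*chi_4)(C) conj(chi(C)):
  <chi_5*chi_4, chi_0> = (1/6)[1*(1)*conj(1) + 1*(-1)*conj(1) + 1*(1)*conj(1) + 1*(-1)*conj(1) + 1*(1)*conj(1) + 1*(-1)*conj(1)]
      = (1/6)[(1) + (-1) + (1) + (-1) + (1) + (-1)] = 0/6 = 0
  <chi_5*chi_4, chi_1> = (1/6)[1*(1)*conj(1) + 1*(-1)*conj(exp(I*pi/3)) + 1*(1)*conj(exp(2*I*pi/3)) + 1*(-1)*conj(-1) + 1*(1)*conj(exp(-2*I*pi/3)) + 1*(-1)*conj(exp(-I*pi/3))]
      = (1/6)[(1) + (-exp(-I*pi/3)) + (exp(-2*I*pi/3)) + (1) + (exp(2*I*pi/3)) + (-exp(I*pi/3))] = 0/6 = 0
  <chi_5*chi_4, chi_2> = (1/6)[1*(1)*conj(1) + 1*(-1)*conj(exp(2*I*pi/3)) + 1*(1)*conj(exp(-2*I*pi/3)) + 1*(-1)*conj(1) + 1*(1)*conj(exp(2*I*pi/3)) + 1*(-1)*conj(exp(-2*I*pi/3))]
      = (1/6)[(1) + (-exp(-2*I*pi/3)) + (exp(2*I*pi/3)) + (-1) + (exp(-2*I*pi/3)) + (-exp(2*I*pi/3))] = 0/6 = 0
  <chi_5*chi_4, chi_3> = (1/6)[1*(1)*conj(1) + 1*(-1)*conj(-1) + 1*(1)*conj(1) + 1*(-1)*conj(-1) + 1*(1)*conj(1) + 1*(-1)*conj(-1)]
      = (1/6)[(1) + (1) + (1) + (1) + (1) + (1)] = 6/6 = 1
  <chi_5*chi_4, chi_4> = (1/6)[1*(1)*conj(1) + 1*(-1)*conj(exp(-2*I*pi/3)) + 1*(1)*conj(exp(2*I*pi/3)) + 1*(-1)*conj(1) + 1*(1)*conj(exp(-2*I*pi/3)) + 1*(-1)*conj(exp(2*I*pi/3))]
      = (1/6)[(1) + (-exp(2*I*pi/3)) + (exp(-2*I*pi/3)) + (-1) + (exp(2*I*pi/3)) + (-exp(-2*I*pi/3))] = 0/6 = 0
  <chi_5*chi_4, chi_5> = (1/6)[1*(1)*conj(1) + 1*(-1)*conj(exp(-I*pi/3)) + 1*(1)*conj(exp(-2*I*pi/3)) + 1*(-1)*conj(-1) + 1*(1)*conj(exp(2*I*pi/3)) + 1*(-1)*conj(exp(I*pi/3))]
      = (1/6)[(1) + (-exp(I*pi/3)) + (exp(2*I*pi/3)) + (1) + (exp(-2*I*pi/3)) + (-exp(-I*pi/3))] = 0/6 = 0
(Exp terms are combined using exp(i*s)*conj(exp(i*t)) = exp(i*(s-t)), and sums of them are collapsed using the identity that for every m > 1 the m distinct m-th roots of unity sum to 0, e.g. 1 + exp(2*I*pi/3) + exp(-2*I*pi/3) = 0.)
Hence the multiplicities are chi_3: 1. Dimension check: dim(chi_5)*dim(chi_4) = 1*1 = 1 and sum (mult * dim) = 1*1 = 1.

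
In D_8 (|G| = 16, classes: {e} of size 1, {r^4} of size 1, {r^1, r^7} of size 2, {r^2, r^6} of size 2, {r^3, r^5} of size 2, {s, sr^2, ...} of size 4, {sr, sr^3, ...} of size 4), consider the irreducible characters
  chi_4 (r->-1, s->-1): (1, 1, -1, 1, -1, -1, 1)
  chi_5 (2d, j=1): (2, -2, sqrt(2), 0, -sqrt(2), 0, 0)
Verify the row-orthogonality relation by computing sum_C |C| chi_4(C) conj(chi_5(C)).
Sum = 0; so <chi_4, chi_5> = 0 (distinct irreducibles are orthogonal).

Argument: Compute term by term over conjugacy classes (|C| * chi_4(C) * conj(chi_5(C))):
  1*(1)*conj(2) + 1*(1)*conj(-2) + 2*(-1)*conj(sqrt(2)) + 2*(1)*conj(0) + 2*(-1)*conj(-sqrt(2)) + 4*(-1)*conj(0) + 4*(1)*conj(0)
  = (2) + (-2) + (-2*sqrt(2)) + (0) + (2*sqrt(2)) + (0) + (0)
  = 0.
Dividing by |G| = 16 gives 0/16 = 0, matching the row-orthogonality relation <chi_4, chi_5> = [chi_4 = chi_5].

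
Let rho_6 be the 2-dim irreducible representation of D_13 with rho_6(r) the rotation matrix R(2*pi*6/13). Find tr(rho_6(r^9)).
chi_{rho_6}(r^9) = 2*cos(2*pi*6*9/13) = 2*cos(108*pi/13)

Explanation: rho_6(r^9) is rotation by angle 2*pi*6*9/13, whose trace is 2*cos(2*pi*6*9/13) = 2*cos(108*pi/13).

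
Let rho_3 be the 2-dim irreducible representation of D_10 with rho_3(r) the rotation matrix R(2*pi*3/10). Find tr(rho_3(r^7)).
chi_{rho_3}(r^7) = 2*cos(2*pi*3*7/10) = 1/2 + sqrt(5)/2

Details: rho_3(r^7) is rotation by angle 2*pi*3*7/10, whose trace is 2*cos(2*pi*3*7/10) = 1/2 + sqrt(5)/2.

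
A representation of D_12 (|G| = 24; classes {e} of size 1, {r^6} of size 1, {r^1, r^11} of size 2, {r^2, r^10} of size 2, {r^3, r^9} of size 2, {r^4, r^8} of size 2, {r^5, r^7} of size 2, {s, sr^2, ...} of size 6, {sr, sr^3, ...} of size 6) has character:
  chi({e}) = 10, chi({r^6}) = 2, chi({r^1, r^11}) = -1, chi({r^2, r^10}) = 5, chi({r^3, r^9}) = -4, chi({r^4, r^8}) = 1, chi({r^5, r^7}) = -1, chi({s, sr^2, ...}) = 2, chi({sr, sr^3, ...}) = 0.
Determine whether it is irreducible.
Not irreducible (reducible): <chi, chi> = 9 > 1.

Why: <chi, chi> = (1/|G|) sum_C |C| * |chi(C)|^2 = (1/24)[1*|10|^2 + 1*|2|^2 + 2*|-1|^2 + 2*|5|^2 + 2*|-4|^2 + 2*|1|^2 + 2*|-1|^2 + 6*|2|^2 + 6*|0|^2]
  = (1/24)[(100) + (4) + (2) + (50) + (32) + (2) + (2) + (24) + (0)] = 216/24 = 9.
A character is irreducible iff <chi, chi> = 1, so this representation is reducible.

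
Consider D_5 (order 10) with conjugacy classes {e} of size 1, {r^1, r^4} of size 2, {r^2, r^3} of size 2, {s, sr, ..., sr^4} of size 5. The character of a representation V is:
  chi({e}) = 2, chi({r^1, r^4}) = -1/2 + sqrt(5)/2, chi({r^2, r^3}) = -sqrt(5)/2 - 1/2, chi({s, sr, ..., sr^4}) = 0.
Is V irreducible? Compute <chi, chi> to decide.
Irreducible: <chi, chi> = 1.

Explanation: <chi, chi> = (1/|G|) sum_C |C| * |chi(C)|^2 = (1/10)[1*|2|^2 + 2*|-1/2 + sqrt(5)/2|^2 + 2*|-sqrt(5)/2 - 1/2|^2 + 5*|0|^2]
  = (1/10)[(4) + (3 - sqrt(5)) + (sqrt(5) + 3) + (0)] = 10/10 = 1.
A character is irreducible iff <chi, chi> = 1, so this representation is irreducible.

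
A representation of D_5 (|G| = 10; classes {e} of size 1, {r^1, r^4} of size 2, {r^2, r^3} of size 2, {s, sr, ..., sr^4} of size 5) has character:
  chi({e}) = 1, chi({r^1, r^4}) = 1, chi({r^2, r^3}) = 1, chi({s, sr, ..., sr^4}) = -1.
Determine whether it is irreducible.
Irreducible: <chi, chi> = 1.

Explanation: <chi, chi> = (1/|G|) sum_C |C| * |chi(C)|^2 = (1/10)[1*|1|^2 + 2*|1|^2 + 2*|1|^2 + 5*|-1|^2]
  = (1/10)[(1) + (2) + (2) + (5)] = 10/10 = 1.
A character is irreducible iff <chi, chi> = 1, so this representation is irreducible.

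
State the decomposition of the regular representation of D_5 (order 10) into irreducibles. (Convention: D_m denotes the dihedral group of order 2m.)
Each irreducible V_i of dimension d_i appears with multiplicity d_i, i.e. rho_reg = (direct sum over all irreducibles V_i) d_i V_i. The irreducible dimensions for D_5 are 1, 1, 2, 2: 2 irreducibles of dimension 1, each with multiplicity 1; 2 irreducibles of dimension 2, each with multiplicity 2. Total dimension 2*1*1 + 2*2*2 = 10 = |G|.

Details: General theorem: in the regular representation of a finite group G, each irreducible appears with multiplicity equal to its dimension. Check: dim(rho_reg) = sum d_i^2 = 1 + 1 + 4 + 4 = 10 = |G|.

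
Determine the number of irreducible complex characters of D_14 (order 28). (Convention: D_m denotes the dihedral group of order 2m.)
10

Justification: The number of irreducible complex representations of a finite group equals its number of conjugacy classes. D_14 has 10 conjugacy classes (n/2 + 3 for n even), so D_14 (order 28) has exactly 10 irreducible complex representations.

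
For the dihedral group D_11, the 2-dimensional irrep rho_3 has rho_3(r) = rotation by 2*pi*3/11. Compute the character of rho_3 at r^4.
chi_{rho_3}(r^4) = 2*cos(2*pi*3*4/11) = 2*cos(24*pi/11)

Derivation: rho_3(r^4) is rotation by angle 2*pi*3*4/11, whose trace is 2*cos(2*pi*3*4/11) = 2*cos(24*pi/11).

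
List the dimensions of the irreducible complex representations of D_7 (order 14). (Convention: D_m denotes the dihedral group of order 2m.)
Dimensions: 1, 1, 2, 2, 2

Explanation: There are 5 irreducibles (= number of conjugacy classes). Their dimensions d_i satisfy sum d_i^2 = |G| = 14: 1 + 1 + 4 + 4 + 4 = 14.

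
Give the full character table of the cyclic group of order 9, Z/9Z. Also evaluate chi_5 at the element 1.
Character table of Z/9Z (irreps indexed chi_0,...,chi_8 with chi_k(m) = zeta_9^(k*m), zeta_9 = exp(2*pi*i/9)):
  irrep \ class  {0} (size 1)  {1} (size 1)    {2} (size 1)    {3} (size 1)    {4} (size 1)    {5} (size 1)    {6} (size 1)    {7} (size 1)    {8} (size 1)  
  chi_0          1             1               1               1               1               1               1               1               1             
  chi_1          1             exp(2*I*pi/9)   exp(4*I*pi/9)   exp(2*I*pi/3)   exp(8*I*pi/9)   exp(-8*I*pi/9)  exp(-2*I*pi/3)  exp(-4*I*pi/9)  exp(-2*I*pi/9)
  chi_2          1             exp(4*I*pi/9)   exp(8*I*pi/9)   exp(-2*I*pi/3)  exp(-2*I*pi/9)  exp(2*I*pi/9)   exp(2*I*pi/3)   exp(-8*I*pi/9)  exp(-4*I*pi/9)
  chi_3          1             exp(2*I*pi/3)   exp(-2*I*pi/3)  1               exp(2*I*pi/3)   exp(-2*I*pi/3)  1               exp(2*I*pi/3)   exp(-2*I*pi/3)
  chi_4          1             exp(8*I*pi/9)   exp(-2*I*pi/9)  exp(2*I*pi/3)   exp(-4*I*pi/9)  exp(4*I*pi/9)   exp(-2*I*pi/3)  exp(2*I*pi/9)   exp(-8*I*pi/9)
  chi_5          1             exp(-8*I*pi/9)  exp(2*I*pi/9)   exp(-2*I*pi/3)  exp(4*I*pi/9)   exp(-4*I*pi/9)  exp(2*I*pi/3)   exp(-2*I*pi/9)  exp(8*I*pi/9) 
  chi_6          1             exp(-2*I*pi/3)  exp(2*I*pi/3)   1               exp(-2*I*pi/3)  exp(2*I*pi/3)   1               exp(-2*I*pi/3)  exp(2*I*pi/3) 
  chi_7          1             exp(-4*I*pi/9)  exp(-8*I*pi/9)  exp(2*I*pi/3)   exp(2*I*pi/9)   exp(-2*I*pi/9)  exp(-2*I*pi/3)  exp(8*I*pi/9)   exp(4*I*pi/9) 
  chi_8          1             exp(-2*I*pi/9)  exp(-4*I*pi/9)  exp(-2*I*pi/3)  exp(-8*I*pi/9)  exp(8*I*pi/9)   exp(2*I*pi/3)   exp(4*I*pi/9)   exp(2*I*pi/9) 

Spot check: chi_5(1) = zeta_9^(5*1) = zeta_9^5 = exp(-8*I*pi/9).

Argument: Z/9Z is abelian, so all 9 irreducible complex representations are 1-dimensional. They are given by chi_k(m) = zeta_9^(k*m) for k = 0,...,8. Row orthogonality: sum_m chi_k(m) conj(chi_l(m)) = 9 * [k = l].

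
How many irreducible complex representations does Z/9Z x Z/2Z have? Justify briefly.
18

Argument: The number of irreducible complex representations of a finite group equals its number of conjugacy classes. Z/9Z x Z/2Z is abelian of order 18, so every element is its own conjugacy class: 18 classes, so Z/9Z x Z/2Z (order 18) has exactly 18 irreducible complex representations.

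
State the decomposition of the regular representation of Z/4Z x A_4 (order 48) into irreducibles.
Each irreducible V_i of dimension d_i appears with multiplicity d_i, i.e. rho_reg = (direct sum over all irreducibles V_i) d_i V_i. The irreducible dimensions for Z/4Z x A_4 are 1, 1, 1, 1, 1, 1, 1, 1, 1, 1, 1, 1, 3, 3, 3, 3: 12 irreducibles of dimension 1, each with multiplicity 1; 4 irreducibles of dimension 3, each with multiplicity 3. Total dimension 12*1*1 + 4*3*3 = 48 = |G|.

Justification: General theorem: in the regular representation of a finite group G, each irreducible appears with multiplicity equal to its dimension. Check: dim(rho_reg) = sum d_i^2 = 1 + 1 + 1 + 1 + 1 + 1 + 1 + 1 + 1 + 1 + 1 + 1 + 9 + 9 + 9 + 9 = 48 = |G|.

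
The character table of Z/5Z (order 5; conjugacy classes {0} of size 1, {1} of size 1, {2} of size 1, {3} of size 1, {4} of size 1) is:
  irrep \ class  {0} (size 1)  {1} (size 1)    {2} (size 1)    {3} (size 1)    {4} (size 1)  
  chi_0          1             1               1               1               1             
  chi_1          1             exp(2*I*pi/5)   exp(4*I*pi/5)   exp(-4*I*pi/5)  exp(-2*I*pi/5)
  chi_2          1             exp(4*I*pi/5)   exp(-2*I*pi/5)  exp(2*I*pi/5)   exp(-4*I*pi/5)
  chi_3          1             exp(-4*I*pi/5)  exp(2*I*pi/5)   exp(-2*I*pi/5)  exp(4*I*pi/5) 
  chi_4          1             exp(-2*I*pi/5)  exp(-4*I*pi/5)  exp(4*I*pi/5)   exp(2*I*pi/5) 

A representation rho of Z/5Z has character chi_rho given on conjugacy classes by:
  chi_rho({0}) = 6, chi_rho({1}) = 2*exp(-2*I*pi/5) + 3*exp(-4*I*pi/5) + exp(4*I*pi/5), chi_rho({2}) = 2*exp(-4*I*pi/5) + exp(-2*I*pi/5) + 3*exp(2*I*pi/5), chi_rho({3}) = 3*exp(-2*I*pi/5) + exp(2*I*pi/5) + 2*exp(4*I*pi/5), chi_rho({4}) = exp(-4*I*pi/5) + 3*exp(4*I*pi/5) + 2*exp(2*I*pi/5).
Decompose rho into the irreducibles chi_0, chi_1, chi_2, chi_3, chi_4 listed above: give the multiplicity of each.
Multiplicities: chi_0: 0, chi_1: 0, chi_2: 1, chi_3: 3, chi_4: 2.

Solution. Use <chi_rho, chi> = (1/|G|) sum_C |C| * chi_rho(C) * conj(chi(C)) with |G| = 5 for each irreducible chi in the table:
  <chi_rho, chi_0> = (1/5)[1*(6)*conj(1) + 1*(2*exp(-2*I*pi/5) + 3*exp(-4*I*pi/5) + exp(4*I*pi/5))*conj(1) + 1*(2*exp(-4*I*pi/5) + exp(-2*I*pi/5) + 3*exp(2*I*pi/5))*conj(1) + 1*(3*exp(-2*I*pi/5) + exp(2*I*pi/5) + 2*exp(4*I*pi/5))*conj(1) + 1*(exp(-4*I*pi/5) + 3*exp(4*I*pi/5) + 2*exp(2*I*pi/5))*conj(1)]
      = (1/5)[(6) + (2*exp(-2*I*pi/5) + 3*exp(-4*I*pi/5) + exp(4*I*pi/5)) + (2*exp(-4*I*pi/5) + exp(-2*I*pi/5) + 3*exp(2*I*pi/5)) + (3*exp(-2*I*pi/5) + exp(2*I*pi/5) + 2*exp(4*I*pi/5)) + (exp(-4*I*pi/5) + 3*exp(4*I*pi/5) + 2*exp(2*I*pi/5))] = 0/5 = 0
  <chi_rho, chi_1> = (1/5)[1*(6)*conj(1) + 1*(2*exp(-2*I*pi/5) + 3*exp(-4*I*pi/5) + exp(4*I*pi/5))*conj(exp(2*I*pi/5)) + 1*(2*exp(-4*I*pi/5) + exp(-2*I*pi/5) + 3*exp(2*I*pi/5))*conj(exp(4*I*pi/5)) + 1*(3*exp(-2*I*pi/5) + exp(2*I*pi/5) + 2*exp(4*I*pi/5))*conj(exp(-4*I*pi/5)) + 1*(exp(-4*I*pi/5) + 3*exp(4*I*pi/5) + 2*exp(2*I*pi/5))*conj(exp(-2*I*pi/5))]
      = (1/5)[(6) + (2*exp(-4*I*pi/5) + exp(2*I*pi/5) + 3*exp(4*I*pi/5)) + (3*exp(-2*I*pi/5) + exp(4*I*pi/5) + 2*exp(2*I*pi/5)) + (2*exp(-2*I*pi/5) + exp(-4*I*pi/5) + 3*exp(2*I*pi/5)) + (3*exp(-4*I*pi/5) + exp(-2*I*pi/5) + 2*exp(4*I*pi/5))] = 0/5 = 0
  <chi_rho, chi_2> = (1/5)[1*(6)*conj(1) + 1*(2*exp(-2*I*pi/5) + 3*exp(-4*I*pi/5) + exp(4*I*pi/5))*conj(exp(4*I*pi/5)) + 1*(2*exp(-4*I*pi/5) + exp(-2*I*pi/5) + 3*exp(2*I*pi/5))*conj(exp(-2*I*pi/5)) + 1*(3*exp(-2*I*pi/5) + exp(2*I*pi/5) + 2*exp(4*I*pi/5))*conj(exp(2*I*pi/5)) + 1*(exp(-4*I*pi/5) + 3*exp(4*I*pi/5) + 2*exp(2*I*pi/5))*conj(exp(-4*I*pi/5))]
      = (1/5)[(6) + (1 + 2*exp(4*I*pi/5) + 3*exp(2*I*pi/5)) + (1 + 2*exp(-2*I*pi/5) + 3*exp(4*I*pi/5)) + (1 + 3*exp(-4*I*pi/5) + 2*exp(2*I*pi/5)) + (1 + 3*exp(-2*I*pi/5) + 2*exp(-4*I*pi/5))] = 5/5 = 1
  <chi_rho, chi_3> = (1/5)[1*(6)*conj(1) + 1*(2*exp(-2*I*pi/5) + 3*exp(-4*I*pi/5) + exp(4*I*pi/5))*conj(exp(-4*I*pi/5)) + 1*(2*exp(-4*I*pi/5) + exp(-2*I*pi/5) + 3*exp(2*I*pi/5))*conj(exp(2*I*pi/5)) + 1*(3*exp(-2*I*pi/5) + exp(2*I*pi/5) + 2*exp(4*I*pi/5))*conj(exp(-2*I*pi/5)) + 1*(exp(-4*I*pi/5) + 3*exp(4*I*pi/5) + 2*exp(2*I*pi/5))*conj(exp(4*I*pi/5))]
      = (1/5)[(6) + (3 + exp(-2*I*pi/5) + 2*exp(2*I*pi/5)) + (3 + exp(-4*I*pi/5) + 2*exp(4*I*pi/5)) + (3 + 2*exp(-4*I*pi/5) + exp(4*I*pi/5)) + (3 + 2*exp(-2*I*pi/5) + exp(2*I*pi/5))] = 15/5 = 3
  <chi_rho, chi_4> = (1/5)[1*(6)*conj(1) + 1*(2*exp(-2*I*pi/5) + 3*exp(-4*I*pi/5) + exp(4*I*pi/5))*conj(exp(-2*I*pi/5)) + 1*(2*exp(-4*I*pi/5) + exp(-2*I*pi/5) + 3*exp(2*I*pi/5))*conj(exp(-4*I*pi/5)) + 1*(3*exp(-2*I*pi/5) + exp(2*I*pi/5) + 2*exp(4*I*pi/5))*conj(exp(4*I*pi/5)) + 1*(exp(-4*I*pi/5) + 3*exp(4*I*pi/5) + 2*exp(2*I*pi/5))*conj(exp(2*I*pi/5))]
      = (1/5)[(6) + (2 + 3*exp(-2*I*pi/5) + exp(-4*I*pi/5)) + (2 + 3*exp(-4*I*pi/5) + exp(2*I*pi/5)) + (2 + exp(-2*I*pi/5) + 3*exp(4*I*pi/5)) + (2 + exp(4*I*pi/5) + 3*exp(2*I*pi/5))] = 10/5 = 2
(Exp terms are combined using exp(i*s)*conj(exp(i*t)) = exp(i*(s-t)), and sums of them are collapsed using the identity that for every m > 1 the m distinct m-th roots of unity sum to 0, e.g. 1 + exp(2*I*pi/3) + exp(-2*I*pi/3) = 0.)
Dimension check: dim(rho) = sum (mult * dim) = 0*1 + 0*1 + 1*1 + 3*1 + 2*1 = 6 = chi_rho(e) = 6.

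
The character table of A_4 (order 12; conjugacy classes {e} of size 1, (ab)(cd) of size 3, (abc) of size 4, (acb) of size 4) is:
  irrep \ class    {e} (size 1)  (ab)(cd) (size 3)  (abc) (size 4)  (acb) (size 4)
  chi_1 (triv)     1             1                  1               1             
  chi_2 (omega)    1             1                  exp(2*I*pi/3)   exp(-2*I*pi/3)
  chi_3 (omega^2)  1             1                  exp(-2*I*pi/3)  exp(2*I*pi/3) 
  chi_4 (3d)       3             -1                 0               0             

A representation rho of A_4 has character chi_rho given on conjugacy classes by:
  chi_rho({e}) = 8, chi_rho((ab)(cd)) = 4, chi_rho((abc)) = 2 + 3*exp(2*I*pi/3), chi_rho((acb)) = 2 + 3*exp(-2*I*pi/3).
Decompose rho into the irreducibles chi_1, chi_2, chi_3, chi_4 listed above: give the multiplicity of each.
Multiplicities: chi_1: 2, chi_2: 3, chi_3: 0, chi_4: 1.

Reasoning: Use <chi_rho, chi> = (1/|G|) sum_C |C| * chi_rho(C) * conj(chi(C)) with |G| = 12 for each irreducible chi in the table:
  <chi_rho, chi_1> = (1/12)[1*(8)*conj(1) + 3*(4)*conj(1) + 4*(2 + 3*exp(2*I*pi/3))*conj(1) + 4*(2 + 3*exp(-2*I*pi/3))*conj(1)]
      = (1/12)[(8) + (12) + (8 + 12*exp(2*I*pi/3)) + (8 + 12*exp(-2*I*pi/3))] = 24/12 = 2
  <chi_rho, chi_2> = (1/12)[1*(8)*conj(1) + 3*(4)*conj(1) + 4*(2 + 3*exp(2*I*pi/3))*conj(exp(2*I*pi/3)) + 4*(2 + 3*exp(-2*I*pi/3))*conj(exp(-2*I*pi/3))]
      = (1/12)[(8) + (12) + (12 + 8*exp(-2*I*pi/3)) + (12 + 8*exp(2*I*pi/3))] = 36/12 = 3
  <chi_rho, chi_3> = (1/12)[1*(8)*conj(1) + 3*(4)*conj(1) + 4*(2 + 3*exp(2*I*pi/3))*conj(exp(-2*I*pi/3)) + 4*(2 + 3*exp(-2*I*pi/3))*conj(exp(2*I*pi/3))]
      = (1/12)[(8) + (12) + (12*exp(-2*I*pi/3) + 8*exp(2*I*pi/3)) + (8*exp(-2*I*pi/3) + 12*exp(2*I*pi/3))] = 0/12 = 0
  <chi_rho, chi_4> = (1/12)[1*(8)*conj(3) + 3*(4)*conj(-1) + 4*(2 + 3*exp(2*I*pi/3))*conj(0) + 4*(2 + 3*exp(-2*I*pi/3))*conj(0)]
      = (1/12)[(24) + (-12) + (0) + (0)] = 12/12 = 1
(Exp terms are combined using exp(i*s)*conj(exp(i*t)) = exp(i*(s-t)), and sums of them are collapsed using the identity that for every m > 1 the m distinct m-th roots of unity sum to 0, e.g. 1 + exp(2*I*pi/3) + exp(-2*I*pi/3) = 0.)
Dimension check: dim(rho) = sum (mult * dim) = 2*1 + 3*1 + 0*1 + 1*3 = 8 = chi_rho(e) = 8.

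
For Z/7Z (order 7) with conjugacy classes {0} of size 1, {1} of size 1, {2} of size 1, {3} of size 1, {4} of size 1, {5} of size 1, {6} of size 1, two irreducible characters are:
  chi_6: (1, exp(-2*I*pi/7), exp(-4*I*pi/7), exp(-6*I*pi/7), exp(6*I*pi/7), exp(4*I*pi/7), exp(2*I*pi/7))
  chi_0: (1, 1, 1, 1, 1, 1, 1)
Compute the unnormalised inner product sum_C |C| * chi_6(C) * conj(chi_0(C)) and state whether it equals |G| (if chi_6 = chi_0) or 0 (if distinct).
Sum = 0; so <chi_6, chi_0> = 0 (distinct irreducibles are orthogonal).

Solution. Compute term by term over conjugacy classes (|C| * chi_6(C) * conj(chi_0(C))):
  1*(1)*conj(1) + 1*(exp(-2*I*pi/7))*conj(1) + 1*(exp(-4*I*pi/7))*conj(1) + 1*(exp(-6*I*pi/7))*conj(1) + 1*(exp(6*I*pi/7))*conj(1) + 1*(exp(4*I*pi/7))*conj(1) + 1*(exp(2*I*pi/7))*conj(1)
  = (1) + (exp(-2*I*pi/7)) + (exp(-4*I*pi/7)) + (exp(-6*I*pi/7)) + (exp(6*I*pi/7)) + (exp(4*I*pi/7)) + (exp(2*I*pi/7))
  = 0.
(Exp terms are combined using exp(i*s)*conj(exp(i*t)) = exp(i*(s-t)), and sums of them are collapsed using the identity that for every m > 1 the m distinct m-th roots of unity sum to 0, e.g. 1 + exp(2*I*pi/3) + exp(-2*I*pi/3) = 0.)
Dividing by |G| = 7 gives 0/7 = 0, matching the row-orthogonality relation <chi_6, chi_0> = [chi_6 = chi_0].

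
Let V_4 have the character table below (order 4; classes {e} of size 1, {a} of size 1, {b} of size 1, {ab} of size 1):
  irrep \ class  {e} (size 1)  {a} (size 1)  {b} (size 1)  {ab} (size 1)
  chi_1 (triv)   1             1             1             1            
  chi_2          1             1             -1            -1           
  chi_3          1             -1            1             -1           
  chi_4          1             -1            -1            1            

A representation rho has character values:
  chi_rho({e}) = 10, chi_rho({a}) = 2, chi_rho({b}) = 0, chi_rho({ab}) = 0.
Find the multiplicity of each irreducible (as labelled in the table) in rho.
Multiplicities: chi_1: 3, chi_2: 3, chi_3: 2, chi_4: 2.

Reasoning: Use <chi_rho, chi> = (1/|G|) sum_C |C| * chi_rho(C) * conj(chi(C)) with |G| = 4 for each irreducible chi in the table:
  <chi_rho, chi_1> = (1/4)[1*(10)*conj(1) + 1*(2)*conj(1) + 1*(0)*conj(1) + 1*(0)*conj(1)]
      = (1/4)[(10) + (2) + (0) + (0)] = 12/4 = 3
  <chi_rho, chi_2> = (1/4)[1*(10)*conj(1) + 1*(2)*conj(1) + 1*(0)*conj(-1) + 1*(0)*conj(-1)]
      = (1/4)[(10) + (2) + (0) + (0)] = 12/4 = 3
  <chi_rho, chi_3> = (1/4)[1*(10)*conj(1) + 1*(2)*conj(-1) + 1*(0)*conj(1) + 1*(0)*conj(-1)]
      = (1/4)[(10) + (-2) + (0) + (0)] = 8/4 = 2
  <chi_rho, chi_4> = (1/4)[1*(10)*conj(1) + 1*(2)*conj(-1) + 1*(0)*conj(-1) + 1*(0)*conj(1)]
      = (1/4)[(10) + (-2) + (0) + (0)] = 8/4 = 2
Dimension check: dim(rho) = sum (mult * dim) = 3*1 + 3*1 + 2*1 + 2*1 = 10 = chi_rho(e) = 10.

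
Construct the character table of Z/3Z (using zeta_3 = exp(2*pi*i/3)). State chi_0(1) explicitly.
Character table of Z/3Z (irreps indexed chi_0,...,chi_2 with chi_k(m) = zeta_3^(k*m), zeta_3 = exp(2*pi*i/3)):
  irrep \ class  {0} (size 1)  {1} (size 1)    {2} (size 1)  
  chi_0          1             1               1             
  chi_1          1             exp(2*I*pi/3)   exp(-2*I*pi/3)
  chi_2          1             exp(-2*I*pi/3)  exp(2*I*pi/3) 

Spot check: chi_0(1) = zeta_3^(0*1) = zeta_3^0 = 1.

Justification: Z/3Z is abelian, so all 3 irreducible complex representations are 1-dimensional. They are given by chi_k(m) = zeta_3^(k*m) for k = 0,...,2. Row orthogonality: sum_m chi_k(m) conj(chi_l(m)) = 3 * [k = l].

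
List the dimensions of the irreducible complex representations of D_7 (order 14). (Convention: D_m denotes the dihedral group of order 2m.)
Dimensions: 1, 1, 2, 2, 2

Why: There are 5 irreducibles (= number of conjugacy classes). Their dimensions d_i satisfy sum d_i^2 = |G| = 14: 1 + 1 + 4 + 4 + 4 = 14.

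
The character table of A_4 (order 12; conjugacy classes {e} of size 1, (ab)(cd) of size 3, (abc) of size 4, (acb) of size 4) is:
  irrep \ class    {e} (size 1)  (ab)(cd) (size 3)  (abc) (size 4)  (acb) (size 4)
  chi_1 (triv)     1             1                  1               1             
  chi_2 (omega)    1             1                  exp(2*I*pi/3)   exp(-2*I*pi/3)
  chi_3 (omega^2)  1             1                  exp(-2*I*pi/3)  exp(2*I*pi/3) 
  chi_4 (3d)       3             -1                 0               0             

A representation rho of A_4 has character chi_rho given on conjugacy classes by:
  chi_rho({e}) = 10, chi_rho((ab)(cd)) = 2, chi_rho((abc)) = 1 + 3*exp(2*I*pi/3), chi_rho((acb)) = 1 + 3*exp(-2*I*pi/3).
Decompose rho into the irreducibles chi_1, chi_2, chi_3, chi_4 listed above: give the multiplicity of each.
Multiplicities: chi_1: 1, chi_2: 3, chi_3: 0, chi_4: 2.

Reasoning: Use <chi_rho, chi> = (1/|G|) sum_C |C| * chi_rho(C) * conj(chi(C)) with |G| = 12 for each irreducible chi in the table:
  <chi_rho, chi_1> = (1/12)[1*(10)*conj(1) + 3*(2)*conj(1) + 4*(1 + 3*exp(2*I*pi/3))*conj(1) + 4*(1 + 3*exp(-2*I*pi/3))*conj(1)]
      = (1/12)[(10) + (6) + (4 + 12*exp(2*I*pi/3)) + (4 + 12*exp(-2*I*pi/3))] = 12/12 = 1
  <chi_rho, chi_2> = (1/12)[1*(10)*conj(1) + 3*(2)*conj(1) + 4*(1 + 3*exp(2*I*pi/3))*conj(exp(2*I*pi/3)) + 4*(1 + 3*exp(-2*I*pi/3))*conj(exp(-2*I*pi/3))]
      = (1/12)[(10) + (6) + (12 + 4*exp(-2*I*pi/3)) + (12 + 4*exp(2*I*pi/3))] = 36/12 = 3
  <chi_rho, chi_3> = (1/12)[1*(10)*conj(1) + 3*(2)*conj(1) + 4*(1 + 3*exp(2*I*pi/3))*conj(exp(-2*I*pi/3)) + 4*(1 + 3*exp(-2*I*pi/3))*conj(exp(2*I*pi/3))]
      = (1/12)[(10) + (6) + (12*exp(-2*I*pi/3) + 4*exp(2*I*pi/3)) + (4*exp(-2*I*pi/3) + 12*exp(2*I*pi/3))] = 0/12 = 0
  <chi_rho, chi_4> = (1/12)[1*(10)*conj(3) + 3*(2)*conj(-1) + 4*(1 + 3*exp(2*I*pi/3))*conj(0) + 4*(1 + 3*exp(-2*I*pi/3))*conj(0)]
      = (1/12)[(30) + (-6) + (0) + (0)] = 24/12 = 2
(Exp terms are combined using exp(i*s)*conj(exp(i*t)) = exp(i*(s-t)), and sums of them are collapsed using the identity that for every m > 1 the m distinct m-th roots of unity sum to 0, e.g. 1 + exp(2*I*pi/3) + exp(-2*I*pi/3) = 0.)
Dimension check: dim(rho) = sum (mult * dim) = 1*1 + 3*1 + 0*1 + 2*3 = 10 = chi_rho(e) = 10.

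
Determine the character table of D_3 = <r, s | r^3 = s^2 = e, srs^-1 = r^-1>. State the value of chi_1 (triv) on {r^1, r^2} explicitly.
Conjugacy classes: {e} of size 1, {r^1, r^2} of size 2, {s, sr, ..., sr^2} of size 3.
Character table:
  irrep \ class              {e} (size 1)  {r^1, r^2} (size 2)  {s, sr, ..., sr^2} (size 3)
  chi_1 (triv)               1             1                    1                          
  chi_2 (sign: r->1, s->-1)  1             1                    -1                         
  chi_3 (2d, j=1)            2             -1                   0                          

Spot check: chi_1 (triv) on {r^1, r^2} = 1.

Proof sketch: D_3 has order 2*3 = 6 with 3 conjugacy classes, hence 3 irreducibles. Sum of squared dims 1 + 1 + 4 = 6 = |G|. Linear characters come from the abelianisation; the 2-dimensional irreps have character r^k -> 2*cos(2*pi*j*k/3), reflections -> 0.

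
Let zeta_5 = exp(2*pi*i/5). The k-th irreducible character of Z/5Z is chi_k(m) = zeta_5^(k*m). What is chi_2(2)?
chi_2(2) = zeta_5^4 = exp(-2*I*pi/5)

Argument: chi_2(2) = zeta_5^(2*2) = zeta_5^4. Since zeta_5^5 = 1, this equals zeta_5^4 = exp(2*pi*i*4/5) = exp(-2*I*pi/5).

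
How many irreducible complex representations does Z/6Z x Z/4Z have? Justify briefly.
24

Justification: The number of irreducible complex representations of a finite group equals its number of conjugacy classes. Z/6Z x Z/4Z is abelian of order 24, so every element is its own conjugacy class: 24 classes, so Z/6Z x Z/4Z (order 24) has exactly 24 irreducible complex representations.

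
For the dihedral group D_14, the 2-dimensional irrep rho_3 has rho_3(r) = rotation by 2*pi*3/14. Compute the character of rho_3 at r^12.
chi_{rho_3}(r^12) = 2*cos(2*pi*3*12/14) = -2*cos(pi/7)

Solution. rho_3(r^12) is rotation by angle 2*pi*3*12/14, whose trace is 2*cos(2*pi*3*12/14) = -2*cos(pi/7).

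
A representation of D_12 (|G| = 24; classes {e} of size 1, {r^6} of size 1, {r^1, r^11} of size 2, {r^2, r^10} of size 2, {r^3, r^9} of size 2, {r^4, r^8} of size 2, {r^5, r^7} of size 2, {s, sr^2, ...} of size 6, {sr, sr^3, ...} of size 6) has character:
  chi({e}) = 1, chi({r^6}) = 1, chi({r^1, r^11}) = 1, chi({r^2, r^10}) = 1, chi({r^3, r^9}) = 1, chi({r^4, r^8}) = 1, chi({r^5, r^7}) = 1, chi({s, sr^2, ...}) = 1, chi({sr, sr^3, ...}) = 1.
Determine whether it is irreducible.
Irreducible: <chi, chi> = 1.

Details: <chi, chi> = (1/|G|) sum_C |C| * |chi(C)|^2 = (1/24)[1*|1|^2 + 1*|1|^2 + 2*|1|^2 + 2*|1|^2 + 2*|1|^2 + 2*|1|^2 + 2*|1|^2 + 6*|1|^2 + 6*|1|^2]
  = (1/24)[(1) + (1) + (2) + (2) + (2) + (2) + (2) + (6) + (6)] = 24/24 = 1.
A character is irreducible iff <chi, chi> = 1, so this representation is irreducible.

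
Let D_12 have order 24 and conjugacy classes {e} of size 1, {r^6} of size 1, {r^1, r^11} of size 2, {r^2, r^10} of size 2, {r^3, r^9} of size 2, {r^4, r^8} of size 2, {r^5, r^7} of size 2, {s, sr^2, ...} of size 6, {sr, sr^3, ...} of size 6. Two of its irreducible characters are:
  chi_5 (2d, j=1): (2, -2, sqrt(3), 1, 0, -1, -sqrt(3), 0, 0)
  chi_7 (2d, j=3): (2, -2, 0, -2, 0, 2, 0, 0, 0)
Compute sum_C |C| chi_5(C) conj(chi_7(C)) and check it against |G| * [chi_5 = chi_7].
Sum = 0; so <chi_5, chi_7> = 0 (distinct irreducibles are orthogonal).

Justification: Compute term by term over conjugacy classes (|C| * chi_5(C) * conj(chi_7(C))):
  1*(2)*conj(2) + 1*(-2)*conj(-2) + 2*(sqrt(3))*conj(0) + 2*(1)*conj(-2) + 2*(0)*conj(0) + 2*(-1)*conj(2) + 2*(-sqrt(3))*conj(0) + 6*(0)*conj(0) + 6*(0)*conj(0)
  = (4) + (4) + (0) + (-4) + (0) + (-4) + (0) + (0) + (0)
  = 0.
Dividing by |G| = 24 gives 0/24 = 0, matching the row-orthogonality relation <chi_5, chi_7> = [chi_5 = chi_7].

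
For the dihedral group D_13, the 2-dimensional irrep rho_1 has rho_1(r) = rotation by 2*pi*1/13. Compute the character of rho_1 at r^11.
chi_{rho_1}(r^11) = 2*cos(2*pi*1*11/13) = 2*cos(4*pi/13)

rho_1(r^11) is rotation by angle 2*pi*1*11/13, whose trace is 2*cos(2*pi*1*11/13) = 2*cos(4*pi/13).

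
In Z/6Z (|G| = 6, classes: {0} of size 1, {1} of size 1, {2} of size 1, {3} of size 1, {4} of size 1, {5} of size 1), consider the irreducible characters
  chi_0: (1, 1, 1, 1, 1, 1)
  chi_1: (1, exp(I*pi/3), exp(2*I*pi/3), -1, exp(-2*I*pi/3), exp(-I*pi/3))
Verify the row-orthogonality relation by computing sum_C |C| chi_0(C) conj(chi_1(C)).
Sum = 0; so <chi_0, chi_1> = 0 (distinct irreducibles are orthogonal).

Working: Compute term by term over conjugacy classes (|C| * chi_0(C) * conj(chi_1(C))):
  1*(1)*conj(1) + 1*(1)*conj(exp(I*pi/3)) + 1*(1)*conj(exp(2*I*pi/3)) + 1*(1)*conj(-1) + 1*(1)*conj(exp(-2*I*pi/3)) + 1*(1)*conj(exp(-I*pi/3))
  = (1) + (exp(-I*pi/3)) + (exp(-2*I*pi/3)) + (-1) + (exp(2*I*pi/3)) + (exp(I*pi/3))
  = 0.
(Exp terms are combined using exp(i*s)*conj(exp(i*t)) = exp(i*(s-t)), and sums of them are collapsed using the identity that for every m > 1 the m distinct m-th roots of unity sum to 0, e.g. 1 + exp(2*I*pi/3) + exp(-2*I*pi/3) = 0.)
Dividing by |G| = 6 gives 0/6 = 0, matching the row-orthogonality relation <chi_0, chi_1> = [chi_0 = chi_1].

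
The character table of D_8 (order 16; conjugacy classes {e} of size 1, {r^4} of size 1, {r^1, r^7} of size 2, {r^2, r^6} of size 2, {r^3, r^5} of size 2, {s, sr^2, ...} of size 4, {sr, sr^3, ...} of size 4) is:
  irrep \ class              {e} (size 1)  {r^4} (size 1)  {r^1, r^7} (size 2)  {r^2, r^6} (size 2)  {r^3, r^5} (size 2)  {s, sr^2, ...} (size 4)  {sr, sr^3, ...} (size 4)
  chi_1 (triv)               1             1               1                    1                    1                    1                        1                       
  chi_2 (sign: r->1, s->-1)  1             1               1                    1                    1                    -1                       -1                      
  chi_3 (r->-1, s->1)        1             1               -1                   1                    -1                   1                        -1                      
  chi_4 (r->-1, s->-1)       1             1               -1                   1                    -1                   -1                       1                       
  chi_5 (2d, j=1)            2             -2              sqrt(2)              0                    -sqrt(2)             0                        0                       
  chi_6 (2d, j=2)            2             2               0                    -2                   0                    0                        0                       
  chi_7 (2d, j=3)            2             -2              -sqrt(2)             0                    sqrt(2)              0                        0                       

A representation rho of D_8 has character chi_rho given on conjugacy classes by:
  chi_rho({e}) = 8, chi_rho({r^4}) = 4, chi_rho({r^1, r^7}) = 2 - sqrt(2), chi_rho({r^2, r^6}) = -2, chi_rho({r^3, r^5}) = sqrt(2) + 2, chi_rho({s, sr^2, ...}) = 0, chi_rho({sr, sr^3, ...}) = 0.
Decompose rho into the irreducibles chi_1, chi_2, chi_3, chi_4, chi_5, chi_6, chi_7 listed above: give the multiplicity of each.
Multiplicities: chi_1: 1, chi_2: 1, chi_3: 0, chi_4: 0, chi_5: 0, chi_6: 2, chi_7: 1.

Reasoning: Use <chi_rho, chi> = (1/|G|) sum_C |C| * chi_rho(C) * conj(chi(C)) with |G| = 16 for each irreducible chi in the table:
  <chi_rho, chi_1> = (1/16)[1*(8)*conj(1) + 1*(4)*conj(1) + 2*(2 - sqrt(2))*conj(1) + 2*(-2)*conj(1) + 2*(sqrt(2) + 2)*conj(1) + 4*(0)*conj(1) + 4*(0)*conj(1)]
      = (1/16)[(8) + (4) + (4 - 2*sqrt(2)) + (-4) + (2*sqrt(2) + 4) + (0) + (0)] = 16/16 = 1
  <chi_rho, chi_2> = (1/16)[1*(8)*conj(1) + 1*(4)*conj(1) + 2*(2 - sqrt(2))*conj(1) + 2*(-2)*conj(1) + 2*(sqrt(2) + 2)*conj(1) + 4*(0)*conj(-1) + 4*(0)*conj(-1)]
      = (1/16)[(8) + (4) + (4 - 2*sqrt(2)) + (-4) + (2*sqrt(2) + 4) + (0) + (0)] = 16/16 = 1
  <chi_rho, chi_3> = (1/16)[1*(8)*conj(1) + 1*(4)*conj(1) + 2*(2 - sqrt(2))*conj(-1) + 2*(-2)*conj(1) + 2*(sqrt(2) + 2)*conj(-1) + 4*(0)*conj(1) + 4*(0)*conj(-1)]
      = (1/16)[(8) + (4) + (-4 + 2*sqrt(2)) + (-4) + (-4 - 2*sqrt(2)) + (0) + (0)] = 0/16 = 0
  <chi_rho, chi_4> = (1/16)[1*(8)*conj(1) + 1*(4)*conj(1) + 2*(2 - sqrt(2))*conj(-1) + 2*(-2)*conj(1) + 2*(sqrt(2) + 2)*conj(-1) + 4*(0)*conj(-1) + 4*(0)*conj(1)]
      = (1/16)[(8) + (4) + (-4 + 2*sqrt(2)) + (-4) + (-4 - 2*sqrt(2)) + (0) + (0)] = 0/16 = 0
  <chi_rho, chi_5> = (1/16)[1*(8)*conj(2) + 1*(4)*conj(-2) + 2*(2 - sqrt(2))*conj(sqrt(2)) + 2*(-2)*conj(0) + 2*(sqrt(2) + 2)*conj(-sqrt(2)) + 4*(0)*conj(0) + 4*(0)*conj(0)]
      = (1/16)[(16) + (-8) + (-4 + 4*sqrt(2)) + (0) + (-4*sqrt(2) - 4) + (0) + (0)] = 0/16 = 0
  <chi_rho, chi_6> = (1/16)[1*(8)*conj(2) + 1*(4)*conj(2) + 2*(2 - sqrt(2))*conj(0) + 2*(-2)*conj(-2) + 2*(sqrt(2) + 2)*conj(0) + 4*(0)*conj(0) + 4*(0)*conj(0)]
      = (1/16)[(16) + (8) + (0) + (8) + (0) + (0) + (0)] = 32/16 = 2
  <chi_rho, chi_7> = (1/16)[1*(8)*conj(2) + 1*(4)*conj(-2) + 2*(2 - sqrt(2))*conj(-sqrt(2)) + 2*(-2)*conj(0) + 2*(sqrt(2) + 2)*conj(sqrt(2)) + 4*(0)*conj(0) + 4*(0)*conj(0)]
      = (1/16)[(16) + (-8) + (4 - 4*sqrt(2)) + (0) + (4 + 4*sqrt(2)) + (0) + (0)] = 16/16 = 1
Dimension check: dim(rho) = sum (mult * dim) = 1*1 + 1*1 + 0*1 + 0*1 + 0*2 + 2*2 + 1*2 = 8 = chi_rho(e) = 8.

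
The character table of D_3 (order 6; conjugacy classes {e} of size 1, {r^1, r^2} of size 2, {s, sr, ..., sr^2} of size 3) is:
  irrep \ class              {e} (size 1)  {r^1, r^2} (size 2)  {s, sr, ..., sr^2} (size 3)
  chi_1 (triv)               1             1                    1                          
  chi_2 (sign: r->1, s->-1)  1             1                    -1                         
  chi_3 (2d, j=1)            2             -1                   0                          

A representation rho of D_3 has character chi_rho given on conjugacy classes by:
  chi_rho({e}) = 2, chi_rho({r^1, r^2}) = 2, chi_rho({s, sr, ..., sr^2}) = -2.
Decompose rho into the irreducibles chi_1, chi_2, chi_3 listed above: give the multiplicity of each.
Multiplicities: chi_1: 0, chi_2: 2, chi_3: 0.

Use <chi_rho, chi> = (1/|G|) sum_C |C| * chi_rho(C) * conj(chi(C)) with |G| = 6 for each irreducible chi in the table:
  <chi_rho, chi_1> = (1/6)[1*(2)*conj(1) + 2*(2)*conj(1) + 3*(-2)*conj(1)]
      = (1/6)[(2) + (4) + (-6)] = 0/6 = 0
  <chi_rho, chi_2> = (1/6)[1*(2)*conj(1) + 2*(2)*conj(1) + 3*(-2)*conj(-1)]
      = (1/6)[(2) + (4) + (6)] = 12/6 = 2
  <chi_rho, chi_3> = (1/6)[1*(2)*conj(2) + 2*(2)*conj(-1) + 3*(-2)*conj(0)]
      = (1/6)[(4) + (-4) + (0)] = 0/6 = 0
Dimension check: dim(rho) = sum (mult * dim) = 0*1 + 2*1 + 0*2 = 2 = chi_rho(e) = 2.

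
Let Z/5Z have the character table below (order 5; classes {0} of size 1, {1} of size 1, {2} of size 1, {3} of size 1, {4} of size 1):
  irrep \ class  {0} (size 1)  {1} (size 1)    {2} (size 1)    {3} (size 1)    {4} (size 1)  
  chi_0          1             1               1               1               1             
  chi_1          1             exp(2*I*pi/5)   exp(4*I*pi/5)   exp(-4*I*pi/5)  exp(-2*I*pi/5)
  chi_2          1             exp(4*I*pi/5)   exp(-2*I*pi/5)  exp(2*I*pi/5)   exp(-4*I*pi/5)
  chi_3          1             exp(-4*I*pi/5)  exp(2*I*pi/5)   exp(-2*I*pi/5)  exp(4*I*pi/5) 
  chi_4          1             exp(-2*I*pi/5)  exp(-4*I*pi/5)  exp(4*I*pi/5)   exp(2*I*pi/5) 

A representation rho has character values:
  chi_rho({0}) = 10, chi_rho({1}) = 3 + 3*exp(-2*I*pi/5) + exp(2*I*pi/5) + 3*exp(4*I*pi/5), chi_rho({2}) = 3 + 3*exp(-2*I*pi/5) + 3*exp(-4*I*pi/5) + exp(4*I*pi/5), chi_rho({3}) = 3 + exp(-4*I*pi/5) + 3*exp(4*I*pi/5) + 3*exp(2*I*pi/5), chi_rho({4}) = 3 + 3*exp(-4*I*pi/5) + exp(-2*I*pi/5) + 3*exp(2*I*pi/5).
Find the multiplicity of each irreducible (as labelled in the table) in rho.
Multiplicities: chi_0: 3, chi_1: 1, chi_2: 3, chi_3: 0, chi_4: 3.

Justification: Use <chi_rho, chi> = (1/|G|) sum_C |C| * chi_rho(C) * conj(chi(C)) with |G| = 5 for each irreducible chi in the table:
  <chi_rho, chi_0> = (1/5)[1*(10)*conj(1) + 1*(3 + 3*exp(-2*I*pi/5) + exp(2*I*pi/5) + 3*exp(4*I*pi/5))*conj(1) + 1*(3 + 3*exp(-2*I*pi/5) + 3*exp(-4*I*pi/5) + exp(4*I*pi/5))*conj(1) + 1*(3 + exp(-4*I*pi/5) + 3*exp(4*I*pi/5) + 3*exp(2*I*pi/5))*conj(1) + 1*(3 + 3*exp(-4*I*pi/5) + exp(-2*I*pi/5) + 3*exp(2*I*pi/5))*conj(1)]
      = (1/5)[(10) + (3 + 3*exp(-2*I*pi/5) + exp(2*I*pi/5) + 3*exp(4*I*pi/5)) + (3 + 3*exp(-2*I*pi/5) + 3*exp(-4*I*pi/5) + exp(4*I*pi/5)) + (3 + exp(-4*I*pi/5) + 3*exp(4*I*pi/5) + 3*exp(2*I*pi/5)) + (3 + 3*exp(-4*I*pi/5) + exp(-2*I*pi/5) + 3*exp(2*I*pi/5))] = 15/5 = 3
  <chi_rho, chi_1> = (1/5)[1*(10)*conj(1) + 1*(3 + 3*exp(-2*I*pi/5) + exp(2*I*pi/5) + 3*exp(4*I*pi/5))*conj(exp(2*I*pi/5)) + 1*(3 + 3*exp(-2*I*pi/5) + 3*exp(-4*I*pi/5) + exp(4*I*pi/5))*conj(exp(4*I*pi/5)) + 1*(3 + exp(-4*I*pi/5) + 3*exp(4*I*pi/5) + 3*exp(2*I*pi/5))*conj(exp(-4*I*pi/5)) + 1*(3 + 3*exp(-4*I*pi/5) + exp(-2*I*pi/5) + 3*exp(2*I*pi/5))*conj(exp(-2*I*pi/5))]
      = (1/5)[(10) + (1 + 3*exp(-2*I*pi/5) + 3*exp(-4*I*pi/5) + 3*exp(2*I*pi/5)) + (1 + 3*exp(-4*I*pi/5) + 3*exp(4*I*pi/5) + 3*exp(2*I*pi/5)) + (1 + 3*exp(-2*I*pi/5) + 3*exp(-4*I*pi/5) + 3*exp(4*I*pi/5)) + (1 + 3*exp(-2*I*pi/5) + 3*exp(4*I*pi/5) + 3*exp(2*I*pi/5))] = 5/5 = 1
  <chi_rho, chi_2> = (1/5)[1*(10)*conj(1) + 1*(3 + 3*exp(-2*I*pi/5) + exp(2*I*pi/5) + 3*exp(4*I*pi/5))*conj(exp(4*I*pi/5)) + 1*(3 + 3*exp(-2*I*pi/5) + 3*exp(-4*I*pi/5) + exp(4*I*pi/5))*conj(exp(-2*I*pi/5)) + 1*(3 + exp(-4*I*pi/5) + 3*exp(4*I*pi/5) + 3*exp(2*I*pi/5))*conj(exp(2*I*pi/5)) + 1*(3 + 3*exp(-4*I*pi/5) + exp(-2*I*pi/5) + 3*exp(2*I*pi/5))*conj(exp(-4*I*pi/5))]
      = (1/5)[(10) + (3 + 3*exp(-4*I*pi/5) + exp(-2*I*pi/5) + 3*exp(4*I*pi/5)) + (3 + 3*exp(-2*I*pi/5) + exp(-4*I*pi/5) + 3*exp(2*I*pi/5)) + (3 + 3*exp(-2*I*pi/5) + exp(4*I*pi/5) + 3*exp(2*I*pi/5)) + (3 + 3*exp(-4*I*pi/5) + exp(2*I*pi/5) + 3*exp(4*I*pi/5))] = 15/5 = 3
  <chi_rho, chi_3> = (1/5)[1*(10)*conj(1) + 1*(3 + 3*exp(-2*I*pi/5) + exp(2*I*pi/5) + 3*exp(4*I*pi/5))*conj(exp(-4*I*pi/5)) + 1*(3 + 3*exp(-2*I*pi/5) + 3*exp(-4*I*pi/5) + exp(4*I*pi/5))*conj(exp(2*I*pi/5)) + 1*(3 + exp(-4*I*pi/5) + 3*exp(4*I*pi/5) + 3*exp(2*I*pi/5))*conj(exp(-2*I*pi/5)) + 1*(3 + 3*exp(-4*I*pi/5) + exp(-2*I*pi/5) + 3*exp(2*I*pi/5))*conj(exp(4*I*pi/5))]
      = (1/5)[(10) + (3*exp(-2*I*pi/5) + exp(-4*I*pi/5) + 3*exp(4*I*pi/5) + 3*exp(2*I*pi/5)) + (3*exp(-2*I*pi/5) + 3*exp(-4*I*pi/5) + exp(2*I*pi/5) + 3*exp(4*I*pi/5)) + (3*exp(-4*I*pi/5) + exp(-2*I*pi/5) + 3*exp(4*I*pi/5) + 3*exp(2*I*pi/5)) + (3*exp(-2*I*pi/5) + 3*exp(-4*I*pi/5) + exp(4*I*pi/5) + 3*exp(2*I*pi/5))] = 0/5 = 0
  <chi_rho, chi_4> = (1/5)[1*(10)*conj(1) + 1*(3 + 3*exp(-2*I*pi/5) + exp(2*I*pi/5) + 3*exp(4*I*pi/5))*conj(exp(-2*I*pi/5)) + 1*(3 + 3*exp(-2*I*pi/5) + 3*exp(-4*I*pi/5) + exp(4*I*pi/5))*conj(exp(-4*I*pi/5)) + 1*(3 + exp(-4*I*pi/5) + 3*exp(4*I*pi/5) + 3*exp(2*I*pi/5))*conj(exp(4*I*pi/5)) + 1*(3 + 3*exp(-4*I*pi/5) + exp(-2*I*pi/5) + 3*exp(2*I*pi/5))*conj(exp(2*I*pi/5))]
      = (1/5)[(10) + (3 + 3*exp(-4*I*pi/5) + exp(4*I*pi/5) + 3*exp(2*I*pi/5)) + (3 + exp(-2*I*pi/5) + 3*exp(4*I*pi/5) + 3*exp(2*I*pi/5)) + (3 + 3*exp(-2*I*pi/5) + 3*exp(-4*I*pi/5) + exp(2*I*pi/5)) + (3 + 3*exp(-2*I*pi/5) + exp(-4*I*pi/5) + 3*exp(4*I*pi/5))] = 15/5 = 3
(Exp terms are combined using exp(i*s)*conj(exp(i*t)) = exp(i*(s-t)), and sums of them are collapsed using the identity that for every m > 1 the m distinct m-th roots of unity sum to 0, e.g. 1 + exp(2*I*pi/3) + exp(-2*I*pi/3) = 0.)
Dimension check: dim(rho) = sum (mult * dim) = 3*1 + 1*1 + 3*1 + 0*1 + 3*1 = 10 = chi_rho(e) = 10.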